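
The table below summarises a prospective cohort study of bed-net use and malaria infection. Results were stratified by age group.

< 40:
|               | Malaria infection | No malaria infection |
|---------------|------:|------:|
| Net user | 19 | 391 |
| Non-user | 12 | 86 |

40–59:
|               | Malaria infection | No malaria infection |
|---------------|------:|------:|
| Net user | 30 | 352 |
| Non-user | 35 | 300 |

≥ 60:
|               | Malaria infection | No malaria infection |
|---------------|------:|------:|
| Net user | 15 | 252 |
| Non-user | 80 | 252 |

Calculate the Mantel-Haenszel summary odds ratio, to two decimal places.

0.37

OR_MH = Σ(aᵢdᵢ/nᵢ) / Σ(bᵢcᵢ/nᵢ), where nᵢ is the stratum total.
Stratum 1 (< 40): n = 508; a·d/n = 19·86/508 = 3.2165; b·c/n = 391·12/508 = 9.2362
Stratum 2 (40–59): n = 717; a·d/n = 30·300/717 = 12.5523; b·c/n = 352·35/717 = 17.1827
Stratum 3 (≥ 60): n = 599; a·d/n = 15·252/599 = 6.3105; b·c/n = 252·80/599 = 33.6561
OR_MH = (3.2165 + 12.5523 + 6.3105) / (9.2362 + 17.1827 + 33.6561) = 22.0794 / 60.0750 = 0.36753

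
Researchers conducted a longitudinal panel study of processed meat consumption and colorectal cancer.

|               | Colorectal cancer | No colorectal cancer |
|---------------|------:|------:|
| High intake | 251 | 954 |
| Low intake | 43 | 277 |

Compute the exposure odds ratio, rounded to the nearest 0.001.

1.695

Cells: a = 251, b = 954, c = 43, d = 277.
OR = (a·d)/(b·c) = (251 × 277) / (954 × 43) = 69527 / 41022 = 1.69487
The odds of colorectal cancer are about 1.69 times as high in the high intake group.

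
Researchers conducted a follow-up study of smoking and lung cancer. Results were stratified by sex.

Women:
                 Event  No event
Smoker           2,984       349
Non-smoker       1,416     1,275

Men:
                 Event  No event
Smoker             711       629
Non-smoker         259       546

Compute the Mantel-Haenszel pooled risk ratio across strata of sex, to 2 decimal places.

RR_MH = Σ(aᵢ·n₀ᵢ/nᵢ) / Σ(cᵢ·n₁ᵢ/nᵢ), with n₁ᵢ = aᵢ+bᵢ (exposed), n₀ᵢ = cᵢ+dᵢ (unexposed), nᵢ = n₁ᵢ+n₀ᵢ.
Stratum 1 (Women): n₁ = 3333, n₀ = 2691, n = 6024; a·n₀/n = 2984·2691/6024 = 1332.9920; c·n₁/n = 1416·3333/6024 = 783.4542
Stratum 2 (Men): n₁ = 1340, n₀ = 805, n = 2145; a·n₀/n = 711·805/2145 = 266.8322; c·n₁/n = 259·1340/2145 = 161.7995
RR_MH = (1332.9920 + 266.8322) / (783.4542 + 161.7995) = 1599.8242 / 945.2537 = 1.69248

1.69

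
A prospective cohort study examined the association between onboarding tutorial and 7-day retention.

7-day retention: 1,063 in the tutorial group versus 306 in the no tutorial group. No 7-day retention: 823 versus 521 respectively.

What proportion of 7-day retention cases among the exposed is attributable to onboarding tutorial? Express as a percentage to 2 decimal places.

From the description: a = 1063, b = 823, c = 306, d = 521.
Risk in exposed = 1063/1886 = 0.56363; risk in unexposed = 306/827 = 0.37001.
RR = 0.56363/0.37001 = 1.52327
AR% = (RR − 1)/RR × 100 = (1.52327 − 1)/1.52327 × 100 = 34.3516%

34.35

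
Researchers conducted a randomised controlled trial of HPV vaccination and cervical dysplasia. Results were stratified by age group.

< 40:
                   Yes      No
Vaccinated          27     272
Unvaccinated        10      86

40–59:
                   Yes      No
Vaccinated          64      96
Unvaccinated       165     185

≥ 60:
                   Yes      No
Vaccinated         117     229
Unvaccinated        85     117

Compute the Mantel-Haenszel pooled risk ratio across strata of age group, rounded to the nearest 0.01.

RR_MH = Σ(aᵢ·n₀ᵢ/nᵢ) / Σ(cᵢ·n₁ᵢ/nᵢ), with n₁ᵢ = aᵢ+bᵢ (exposed), n₀ᵢ = cᵢ+dᵢ (unexposed), nᵢ = n₁ᵢ+n₀ᵢ.
Stratum 1 (< 40): n₁ = 299, n₀ = 96, n = 395; a·n₀/n = 27·96/395 = 6.5620; c·n₁/n = 10·299/395 = 7.5696
Stratum 2 (40–59): n₁ = 160, n₀ = 350, n = 510; a·n₀/n = 64·350/510 = 43.9216; c·n₁/n = 165·160/510 = 51.7647
Stratum 3 (≥ 60): n₁ = 346, n₀ = 202, n = 548; a·n₀/n = 117·202/548 = 43.1277; c·n₁/n = 85·346/548 = 53.6679
RR_MH = (6.5620 + 43.9216 + 43.1277) / (7.5696 + 51.7647 + 53.6679) = 93.6113 / 113.0022 = 0.82840

0.83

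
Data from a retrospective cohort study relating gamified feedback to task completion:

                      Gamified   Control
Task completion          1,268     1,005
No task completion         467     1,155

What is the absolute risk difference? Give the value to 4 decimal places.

Reading the table with exposure as columns: a = 1268 (Gamified, case), b = 467 (Gamified, non-case), c = 1005 (Control, case), d = 1155.
Risk in exposed = 1268/1735 = 0.730836; risk in unexposed = 1005/2160 = 0.465278.
Risk difference = 0.730836 − 0.465278 = 0.265558

0.2656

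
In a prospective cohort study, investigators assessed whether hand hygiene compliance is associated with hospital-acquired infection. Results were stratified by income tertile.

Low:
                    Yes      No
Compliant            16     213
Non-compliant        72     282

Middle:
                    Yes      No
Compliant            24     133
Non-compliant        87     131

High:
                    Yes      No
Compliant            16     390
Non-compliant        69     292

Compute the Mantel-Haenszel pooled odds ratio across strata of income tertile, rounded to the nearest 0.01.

OR_MH = Σ(aᵢdᵢ/nᵢ) / Σ(bᵢcᵢ/nᵢ), where nᵢ is the stratum total.
Stratum 1 (Low): n = 583; a·d/n = 16·282/583 = 7.7393; b·c/n = 213·72/583 = 26.3053
Stratum 2 (Middle): n = 375; a·d/n = 24·131/375 = 8.3840; b·c/n = 133·87/375 = 30.8560
Stratum 3 (High): n = 767; a·d/n = 16·292/767 = 6.0913; b·c/n = 390·69/767 = 35.0847
OR_MH = (7.7393 + 8.3840 + 6.0913) / (26.3053 + 30.8560 + 35.0847) = 22.2145 / 92.2461 = 0.24082

0.24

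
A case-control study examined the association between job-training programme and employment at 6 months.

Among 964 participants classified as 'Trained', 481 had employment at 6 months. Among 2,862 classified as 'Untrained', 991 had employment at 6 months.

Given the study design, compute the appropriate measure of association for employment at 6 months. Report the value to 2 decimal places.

1.88

From the description: a = 481, b = 483, c = 991, d = 1871.
This is a case-control study: participants were sampled on outcome status, so risks in the source population cannot be estimated directly — relative risk is not valid here. The odds ratio is the appropriate measure.
OR = (a·d)/(b·c) = (481 × 1871) / (483 × 991) = 899951 / 478653 = 1.88017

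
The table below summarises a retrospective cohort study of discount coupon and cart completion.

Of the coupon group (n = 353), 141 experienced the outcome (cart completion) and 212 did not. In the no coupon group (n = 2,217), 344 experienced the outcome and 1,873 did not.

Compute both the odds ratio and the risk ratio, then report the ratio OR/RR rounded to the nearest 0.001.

From the description: a = 141, b = 212, c = 344, d = 1873.
OR = (141·1873)/(212·344) = 264093/72928 = 3.62128
Risk in exposed = 141/353 = 0.39943; risk in unexposed = 344/2217 = 0.15516; RR = 2.57426
OR/RR = 3.62128 / 2.57426 = 1.40673
The outcome is not rare, so the OR lies further from 1 than the RR.

1.407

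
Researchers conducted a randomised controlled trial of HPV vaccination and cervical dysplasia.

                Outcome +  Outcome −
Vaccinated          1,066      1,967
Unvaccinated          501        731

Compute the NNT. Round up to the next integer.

Risk in treated group = 1066/3033 = 0.35147; risk in control = 501/1232 = 0.40666.
Absolute risk reduction = 0.40666 − 0.35147 = 0.05519
NNT = 1 / ARR = 1 / 0.05519 = 18.120 → round up → 19

19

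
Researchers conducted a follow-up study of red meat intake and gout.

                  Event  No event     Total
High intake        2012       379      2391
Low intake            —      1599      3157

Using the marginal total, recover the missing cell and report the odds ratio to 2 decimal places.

The missing cell is in the unexposed row: 3157 − 1599 = 1558.
So a = 2012, b = 379, c = 1558, d = 1599.
OR = (a·d)/(b·c) = (2012 × 1599) / (379 × 1558) = 3217188 / 590482 = 5.44841

5.45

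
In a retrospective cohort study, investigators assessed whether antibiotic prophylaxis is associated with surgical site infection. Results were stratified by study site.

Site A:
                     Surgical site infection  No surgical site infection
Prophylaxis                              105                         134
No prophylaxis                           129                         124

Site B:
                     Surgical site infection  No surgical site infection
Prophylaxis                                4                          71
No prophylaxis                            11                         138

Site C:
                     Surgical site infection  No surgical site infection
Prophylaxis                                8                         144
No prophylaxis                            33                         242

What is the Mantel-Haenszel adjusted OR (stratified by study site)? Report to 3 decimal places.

OR_MH = Σ(aᵢdᵢ/nᵢ) / Σ(bᵢcᵢ/nᵢ), where nᵢ is the stratum total.
Stratum 1 (Site A): n = 492; a·d/n = 105·124/492 = 26.4634; b·c/n = 134·129/492 = 35.1341
Stratum 2 (Site B): n = 224; a·d/n = 4·138/224 = 2.4643; b·c/n = 71·11/224 = 3.4866
Stratum 3 (Site C): n = 427; a·d/n = 8·242/427 = 4.5340; b·c/n = 144·33/427 = 11.1288
OR_MH = (26.4634 + 2.4643 + 4.5340) / (35.1341 + 3.4866 + 11.1288) = 33.4617 / 49.7496 = 0.67260

0.673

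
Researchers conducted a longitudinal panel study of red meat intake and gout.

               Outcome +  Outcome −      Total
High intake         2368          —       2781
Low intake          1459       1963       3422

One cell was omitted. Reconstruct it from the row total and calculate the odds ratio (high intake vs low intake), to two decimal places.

7.71

The missing cell is in the exposed row: 2781 − 2368 = 413.
So a = 2368, b = 413, c = 1459, d = 1963.
OR = (a·d)/(b·c) = (2368 × 1963) / (413 × 1459) = 4648384 / 602567 = 7.71430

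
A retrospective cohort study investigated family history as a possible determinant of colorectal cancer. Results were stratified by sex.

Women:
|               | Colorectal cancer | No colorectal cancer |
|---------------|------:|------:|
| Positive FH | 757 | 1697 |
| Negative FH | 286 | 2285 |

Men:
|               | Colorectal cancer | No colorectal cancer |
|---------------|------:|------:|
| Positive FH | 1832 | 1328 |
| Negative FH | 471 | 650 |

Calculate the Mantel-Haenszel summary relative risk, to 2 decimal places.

RR_MH = Σ(aᵢ·n₀ᵢ/nᵢ) / Σ(cᵢ·n₁ᵢ/nᵢ), with n₁ᵢ = aᵢ+bᵢ (exposed), n₀ᵢ = cᵢ+dᵢ (unexposed), nᵢ = n₁ᵢ+n₀ᵢ.
Stratum 1 (Women): n₁ = 2454, n₀ = 2571, n = 5025; a·n₀/n = 757·2571/5025 = 387.3128; c·n₁/n = 286·2454/5025 = 139.6704
Stratum 2 (Men): n₁ = 3160, n₀ = 1121, n = 4281; a·n₀/n = 1832·1121/4281 = 479.7178; c·n₁/n = 471·3160/4281 = 347.6664
RR_MH = (387.3128 + 479.7178) / (139.6704 + 347.6664) = 867.0307 / 487.3369 = 1.77912

1.78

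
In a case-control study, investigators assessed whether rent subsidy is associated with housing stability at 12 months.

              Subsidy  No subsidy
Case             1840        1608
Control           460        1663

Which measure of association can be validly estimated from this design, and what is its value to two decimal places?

Reading the table with exposure as columns: a = 1840 (Subsidy, case), b = 460 (Subsidy, non-case), c = 1608 (No subsidy, case), d = 1663.
This is a case-control study: participants were sampled on outcome status, so risks in the source population cannot be estimated directly — relative risk is not valid here. The odds ratio is the appropriate measure.
OR = (a·d)/(b·c) = (1840 × 1663) / (460 × 1608) = 3059920 / 739680 = 4.13682

4.14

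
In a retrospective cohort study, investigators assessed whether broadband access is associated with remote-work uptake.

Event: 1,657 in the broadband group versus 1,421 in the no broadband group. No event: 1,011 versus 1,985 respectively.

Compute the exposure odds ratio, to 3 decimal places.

2.289

From the description: a = 1657, b = 1011, c = 1421, d = 1985.
OR = (a·d)/(b·c) = (1657 × 1985) / (1011 × 1421) = 3289145 / 1436631 = 2.28948
The odds of remote-work uptake are about 2.29 times as high in the broadband group.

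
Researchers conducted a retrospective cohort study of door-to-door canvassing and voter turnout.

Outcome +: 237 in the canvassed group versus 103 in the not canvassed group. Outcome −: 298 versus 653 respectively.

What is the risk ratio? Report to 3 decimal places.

From the description: a = 237, b = 298, c = 103, d = 653.
Risk in exposed = 237/535 = 0.44299; risk in unexposed = 103/756 = 0.13624.
RR = 0.44299 / 0.13624 = 3.25147
The risk among the exposed is 3.25 times that among the unexposed.

3.251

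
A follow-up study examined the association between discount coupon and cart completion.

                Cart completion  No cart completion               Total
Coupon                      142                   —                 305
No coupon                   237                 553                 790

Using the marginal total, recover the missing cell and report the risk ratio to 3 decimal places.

1.552

The missing cell is in the exposed row: 305 − 142 = 163.
So a = 142, b = 163, c = 237, d = 553.
RR = [a/(a+b)] / [c/(c+d)] = (142/305) / (237/790) = 0.46557/0.30000 = 1.55191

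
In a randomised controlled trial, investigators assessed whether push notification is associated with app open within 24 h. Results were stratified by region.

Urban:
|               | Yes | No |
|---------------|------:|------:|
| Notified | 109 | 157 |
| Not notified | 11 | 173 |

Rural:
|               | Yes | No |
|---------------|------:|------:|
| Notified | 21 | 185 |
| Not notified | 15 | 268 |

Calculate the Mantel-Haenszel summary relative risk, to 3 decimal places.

4.424

RR_MH = Σ(aᵢ·n₀ᵢ/nᵢ) / Σ(cᵢ·n₁ᵢ/nᵢ), with n₁ᵢ = aᵢ+bᵢ (exposed), n₀ᵢ = cᵢ+dᵢ (unexposed), nᵢ = n₁ᵢ+n₀ᵢ.
Stratum 1 (Urban): n₁ = 266, n₀ = 184, n = 450; a·n₀/n = 109·184/450 = 44.5689; c·n₁/n = 11·266/450 = 6.5022
Stratum 2 (Rural): n₁ = 206, n₀ = 283, n = 489; a·n₀/n = 21·283/489 = 12.1534; c·n₁/n = 15·206/489 = 6.3190
RR_MH = (44.5689 + 12.1534) / (6.5022 + 6.3190) = 56.7223 / 12.8212 = 4.42409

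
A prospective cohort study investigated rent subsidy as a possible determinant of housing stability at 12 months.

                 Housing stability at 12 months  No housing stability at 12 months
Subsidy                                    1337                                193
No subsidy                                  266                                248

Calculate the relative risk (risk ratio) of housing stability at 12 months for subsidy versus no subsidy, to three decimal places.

Cells: a = 1337, b = 193, c = 266, d = 248.
Risk in exposed = 1337/1530 = 0.87386; risk in unexposed = 266/514 = 0.51751.
RR = 0.87386 / 0.51751 = 1.68858
The risk among the exposed is 1.69 times that among the unexposed.

1.689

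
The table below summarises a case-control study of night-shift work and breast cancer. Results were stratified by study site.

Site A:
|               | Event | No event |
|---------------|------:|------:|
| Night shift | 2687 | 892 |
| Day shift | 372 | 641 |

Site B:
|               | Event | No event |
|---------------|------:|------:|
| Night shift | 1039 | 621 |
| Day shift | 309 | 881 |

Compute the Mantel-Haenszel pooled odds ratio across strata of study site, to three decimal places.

OR_MH = Σ(aᵢdᵢ/nᵢ) / Σ(bᵢcᵢ/nᵢ), where nᵢ is the stratum total.
Stratum 1 (Site A): n = 4592; a·d/n = 2687·641/4592 = 375.0799; b·c/n = 892·372/4592 = 72.2613
Stratum 2 (Site B): n = 2850; a·d/n = 1039·881/2850 = 321.1786; b·c/n = 621·309/2850 = 67.3295
OR_MH = (375.0799 + 321.1786) / (72.2613 + 67.3295) = 696.2585 / 139.5908 = 4.98785

4.988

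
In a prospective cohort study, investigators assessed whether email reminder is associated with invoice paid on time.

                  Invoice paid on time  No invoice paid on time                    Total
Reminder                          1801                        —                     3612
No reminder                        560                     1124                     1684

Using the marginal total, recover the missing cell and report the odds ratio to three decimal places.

1.996

The missing cell is in the exposed row: 3612 − 1801 = 1811.
So a = 1801, b = 1811, c = 560, d = 1124.
OR = (a·d)/(b·c) = (1801 × 1124) / (1811 × 560) = 2024324 / 1014160 = 1.99606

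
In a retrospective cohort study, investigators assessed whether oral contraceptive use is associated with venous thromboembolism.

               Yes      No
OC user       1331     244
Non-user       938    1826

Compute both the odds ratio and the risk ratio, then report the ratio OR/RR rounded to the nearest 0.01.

4.26

Cells: a = 1331, b = 244, c = 938, d = 1826.
OR = (1331·1826)/(244·938) = 2430406/228872 = 10.61906
Risk in exposed = 1331/1575 = 0.84508; risk in unexposed = 938/2764 = 0.33936; RR = 2.49019
OR/RR = 10.61906 / 2.49019 = 4.26436
The outcome is not rare, so the OR lies further from 1 than the RR.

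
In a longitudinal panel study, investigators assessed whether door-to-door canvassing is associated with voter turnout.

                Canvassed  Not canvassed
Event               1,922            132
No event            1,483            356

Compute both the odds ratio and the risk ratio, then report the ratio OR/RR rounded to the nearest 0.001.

Reading the table with exposure as columns: a = 1922 (Canvassed, case), b = 1483 (Canvassed, non-case), c = 132 (Not canvassed, case), d = 356.
OR = (1922·356)/(1483·132) = 684232/195756 = 3.49533
Risk in exposed = 1922/3405 = 0.56446; risk in unexposed = 132/488 = 0.27049; RR = 2.08681
OR/RR = 3.49533 / 2.08681 = 1.67497
The outcome is not rare, so the OR lies further from 1 than the RR.

1.675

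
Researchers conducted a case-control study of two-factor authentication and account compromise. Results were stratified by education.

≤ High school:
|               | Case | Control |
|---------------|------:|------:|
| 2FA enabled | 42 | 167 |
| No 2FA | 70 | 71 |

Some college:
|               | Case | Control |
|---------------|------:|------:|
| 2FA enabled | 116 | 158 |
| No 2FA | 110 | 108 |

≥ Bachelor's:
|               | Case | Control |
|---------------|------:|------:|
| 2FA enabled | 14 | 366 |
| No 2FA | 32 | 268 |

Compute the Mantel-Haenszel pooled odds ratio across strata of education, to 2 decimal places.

0.46

OR_MH = Σ(aᵢdᵢ/nᵢ) / Σ(bᵢcᵢ/nᵢ), where nᵢ is the stratum total.
Stratum 1 (≤ High school): n = 350; a·d/n = 42·71/350 = 8.5200; b·c/n = 167·70/350 = 33.4000
Stratum 2 (Some college): n = 492; a·d/n = 116·108/492 = 25.4634; b·c/n = 158·110/492 = 35.3252
Stratum 3 (≥ Bachelor's): n = 680; a·d/n = 14·268/680 = 5.5176; b·c/n = 366·32/680 = 17.2235
OR_MH = (8.5200 + 25.4634 + 5.5176) / (33.4000 + 35.3252 + 17.2235) = 39.5011 / 85.9487 = 0.45959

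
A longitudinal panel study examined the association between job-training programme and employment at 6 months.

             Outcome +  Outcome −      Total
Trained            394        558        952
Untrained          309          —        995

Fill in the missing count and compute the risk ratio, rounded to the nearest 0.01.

1.33

The missing cell is in the unexposed row: 995 − 309 = 686.
So a = 394, b = 558, c = 309, d = 686.
RR = [a/(a+b)] / [c/(c+d)] = (394/952) / (309/995) = 0.41387/0.31055 = 1.33267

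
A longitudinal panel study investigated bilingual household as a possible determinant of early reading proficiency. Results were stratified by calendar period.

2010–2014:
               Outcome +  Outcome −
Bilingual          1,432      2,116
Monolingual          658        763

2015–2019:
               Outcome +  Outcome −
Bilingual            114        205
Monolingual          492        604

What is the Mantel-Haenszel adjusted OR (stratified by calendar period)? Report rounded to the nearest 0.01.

OR_MH = Σ(aᵢdᵢ/nᵢ) / Σ(bᵢcᵢ/nᵢ), where nᵢ is the stratum total.
Stratum 1 (2010–2014): n = 4969; a·d/n = 1432·763/4969 = 219.8865; b·c/n = 2116·658/4969 = 280.2029
Stratum 2 (2015–2019): n = 1415; a·d/n = 114·604/1415 = 48.6615; b·c/n = 205·492/1415 = 71.2792
OR_MH = (219.8865 + 48.6615) / (280.2029 + 71.2792) = 268.5480 / 351.4820 = 0.76404

0.76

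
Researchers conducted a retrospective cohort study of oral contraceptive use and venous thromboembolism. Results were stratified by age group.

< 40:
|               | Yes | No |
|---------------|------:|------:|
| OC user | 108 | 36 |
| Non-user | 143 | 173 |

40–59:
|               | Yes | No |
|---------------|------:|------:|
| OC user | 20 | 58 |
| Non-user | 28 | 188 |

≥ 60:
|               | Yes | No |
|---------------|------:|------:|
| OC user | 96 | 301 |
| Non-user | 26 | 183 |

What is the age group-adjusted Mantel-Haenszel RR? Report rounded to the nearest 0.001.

RR_MH = Σ(aᵢ·n₀ᵢ/nᵢ) / Σ(cᵢ·n₁ᵢ/nᵢ), with n₁ᵢ = aᵢ+bᵢ (exposed), n₀ᵢ = cᵢ+dᵢ (unexposed), nᵢ = n₁ᵢ+n₀ᵢ.
Stratum 1 (< 40): n₁ = 144, n₀ = 316, n = 460; a·n₀/n = 108·316/460 = 74.1913; c·n₁/n = 143·144/460 = 44.7652
Stratum 2 (40–59): n₁ = 78, n₀ = 216, n = 294; a·n₀/n = 20·216/294 = 14.6939; c·n₁/n = 28·78/294 = 7.4286
Stratum 3 (≥ 60): n₁ = 397, n₀ = 209, n = 606; a·n₀/n = 96·209/606 = 33.1089; c·n₁/n = 26·397/606 = 17.0330
RR_MH = (74.1913 + 14.6939 + 33.1089) / (44.7652 + 7.4286 + 17.0330) = 121.9941 / 69.2268 = 1.76224

1.762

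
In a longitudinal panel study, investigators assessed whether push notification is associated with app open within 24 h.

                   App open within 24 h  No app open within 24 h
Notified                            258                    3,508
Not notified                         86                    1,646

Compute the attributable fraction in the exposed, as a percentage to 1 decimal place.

27.5

Cells: a = 258, b = 3508, c = 86, d = 1646.
Risk in exposed = 258/3766 = 0.06851; risk in unexposed = 86/1732 = 0.04965.
RR = 0.06851/0.04965 = 1.37971
AR% = (RR − 1)/RR × 100 = (1.37971 − 1)/1.37971 × 100 = 27.5212%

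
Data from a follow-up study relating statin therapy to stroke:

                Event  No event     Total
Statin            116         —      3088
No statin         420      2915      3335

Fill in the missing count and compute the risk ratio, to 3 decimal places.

The missing cell is in the exposed row: 3088 − 116 = 2972.
So a = 116, b = 2972, c = 420, d = 2915.
RR = [a/(a+b)] / [c/(c+d)] = (116/3088) / (420/3335) = 0.03756/0.12594 = 0.29828

0.298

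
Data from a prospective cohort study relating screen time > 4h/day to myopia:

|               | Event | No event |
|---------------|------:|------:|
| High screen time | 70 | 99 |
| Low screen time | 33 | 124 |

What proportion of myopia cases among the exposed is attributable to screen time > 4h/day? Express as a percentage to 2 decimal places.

49.25

Cells: a = 70, b = 99, c = 33, d = 124.
Risk in exposed = 70/169 = 0.41420; risk in unexposed = 33/157 = 0.21019.
RR = 0.41420/0.21019 = 1.97059
AR% = (RR − 1)/RR × 100 = (1.97059 − 1)/1.97059 × 100 = 49.2539%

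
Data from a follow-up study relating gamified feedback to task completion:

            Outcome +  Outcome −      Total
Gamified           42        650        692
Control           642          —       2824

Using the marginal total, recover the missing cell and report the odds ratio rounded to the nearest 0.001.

The missing cell is in the unexposed row: 2824 − 642 = 2182.
So a = 42, b = 650, c = 642, d = 2182.
OR = (a·d)/(b·c) = (42 × 2182) / (650 × 642) = 91644 / 417300 = 0.21961

0.220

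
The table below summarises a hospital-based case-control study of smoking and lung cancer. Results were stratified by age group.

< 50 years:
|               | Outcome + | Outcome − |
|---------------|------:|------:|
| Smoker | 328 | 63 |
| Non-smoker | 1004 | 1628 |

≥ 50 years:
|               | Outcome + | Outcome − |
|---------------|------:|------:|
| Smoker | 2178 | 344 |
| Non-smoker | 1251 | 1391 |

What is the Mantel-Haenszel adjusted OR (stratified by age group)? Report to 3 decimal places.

7.321

OR_MH = Σ(aᵢdᵢ/nᵢ) / Σ(bᵢcᵢ/nᵢ), where nᵢ is the stratum total.
Stratum 1 (< 50 years): n = 3023; a·d/n = 328·1628/3023 = 176.6404; b·c/n = 63·1004/3023 = 20.9236
Stratum 2 (≥ 50 years): n = 5164; a·d/n = 2178·1391/5164 = 586.6766; b·c/n = 344·1251/5164 = 83.3354
OR_MH = (176.6404 + 586.6766) / (20.9236 + 83.3354) = 763.3170 / 104.2590 = 7.32135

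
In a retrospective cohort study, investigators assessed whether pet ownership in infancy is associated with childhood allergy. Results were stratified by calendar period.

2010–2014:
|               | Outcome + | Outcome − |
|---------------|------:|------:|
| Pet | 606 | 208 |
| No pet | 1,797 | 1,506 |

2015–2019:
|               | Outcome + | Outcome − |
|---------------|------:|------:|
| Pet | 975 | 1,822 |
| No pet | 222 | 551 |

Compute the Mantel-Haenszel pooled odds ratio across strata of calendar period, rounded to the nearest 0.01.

OR_MH = Σ(aᵢdᵢ/nᵢ) / Σ(bᵢcᵢ/nᵢ), where nᵢ is the stratum total.
Stratum 1 (2010–2014): n = 4117; a·d/n = 606·1506/4117 = 221.6750; b·c/n = 208·1797/4117 = 90.7884
Stratum 2 (2015–2019): n = 3570; a·d/n = 975·551/3570 = 150.4832; b·c/n = 1822·222/3570 = 113.3008
OR_MH = (221.6750 + 150.4832) / (90.7884 + 113.3008) = 372.1582 / 204.0893 = 1.82351

1.82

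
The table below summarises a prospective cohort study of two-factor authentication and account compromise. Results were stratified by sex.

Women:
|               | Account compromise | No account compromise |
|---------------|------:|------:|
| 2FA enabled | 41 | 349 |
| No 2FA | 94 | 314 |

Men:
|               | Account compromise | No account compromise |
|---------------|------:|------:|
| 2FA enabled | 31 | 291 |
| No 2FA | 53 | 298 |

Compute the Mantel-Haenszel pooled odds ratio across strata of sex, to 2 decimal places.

0.47

OR_MH = Σ(aᵢdᵢ/nᵢ) / Σ(bᵢcᵢ/nᵢ), where nᵢ is the stratum total.
Stratum 1 (Women): n = 798; a·d/n = 41·314/798 = 16.1328; b·c/n = 349·94/798 = 41.1103
Stratum 2 (Men): n = 673; a·d/n = 31·298/673 = 13.7266; b·c/n = 291·53/673 = 22.9168
OR_MH = (16.1328 + 13.7266) / (41.1103 + 22.9168) = 29.8594 / 64.0271 = 0.46636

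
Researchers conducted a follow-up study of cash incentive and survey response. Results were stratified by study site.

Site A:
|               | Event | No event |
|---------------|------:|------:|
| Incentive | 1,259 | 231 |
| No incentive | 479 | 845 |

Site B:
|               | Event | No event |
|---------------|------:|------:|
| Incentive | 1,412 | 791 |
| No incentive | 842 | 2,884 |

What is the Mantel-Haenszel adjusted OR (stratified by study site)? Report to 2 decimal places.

7.02

OR_MH = Σ(aᵢdᵢ/nᵢ) / Σ(bᵢcᵢ/nᵢ), where nᵢ is the stratum total.
Stratum 1 (Site A): n = 2814; a·d/n = 1259·845/2814 = 378.0579; b·c/n = 231·479/2814 = 39.3209
Stratum 2 (Site B): n = 5929; a·d/n = 1412·2884/5929 = 686.8288; b·c/n = 791·842/5929 = 112.3329
OR_MH = (378.0579 + 686.8288) / (39.3209 + 112.3329) = 1064.8867 / 151.6538 = 7.02183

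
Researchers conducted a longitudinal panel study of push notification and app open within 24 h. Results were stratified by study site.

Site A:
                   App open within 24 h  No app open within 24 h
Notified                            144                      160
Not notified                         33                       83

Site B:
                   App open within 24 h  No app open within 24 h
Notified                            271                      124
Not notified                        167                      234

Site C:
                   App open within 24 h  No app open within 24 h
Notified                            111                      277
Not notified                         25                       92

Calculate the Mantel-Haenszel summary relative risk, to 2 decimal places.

1.60

RR_MH = Σ(aᵢ·n₀ᵢ/nᵢ) / Σ(cᵢ·n₁ᵢ/nᵢ), with n₁ᵢ = aᵢ+bᵢ (exposed), n₀ᵢ = cᵢ+dᵢ (unexposed), nᵢ = n₁ᵢ+n₀ᵢ.
Stratum 1 (Site A): n₁ = 304, n₀ = 116, n = 420; a·n₀/n = 144·116/420 = 39.7714; c·n₁/n = 33·304/420 = 23.8857
Stratum 2 (Site B): n₁ = 395, n₀ = 401, n = 796; a·n₀/n = 271·401/796 = 136.5214; c·n₁/n = 167·395/796 = 82.8706
Stratum 3 (Site C): n₁ = 388, n₀ = 117, n = 505; a·n₀/n = 111·117/505 = 25.7168; c·n₁/n = 25·388/505 = 19.2079
RR_MH = (39.7714 + 136.5214 + 25.7168) / (23.8857 + 82.8706 + 19.2079) = 202.0096 / 125.9642 = 1.60371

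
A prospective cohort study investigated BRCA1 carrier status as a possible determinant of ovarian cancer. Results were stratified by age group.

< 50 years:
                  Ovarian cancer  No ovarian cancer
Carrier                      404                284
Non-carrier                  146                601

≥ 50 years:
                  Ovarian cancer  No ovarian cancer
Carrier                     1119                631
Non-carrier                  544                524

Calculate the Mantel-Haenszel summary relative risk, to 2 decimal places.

RR_MH = Σ(aᵢ·n₀ᵢ/nᵢ) / Σ(cᵢ·n₁ᵢ/nᵢ), with n₁ᵢ = aᵢ+bᵢ (exposed), n₀ᵢ = cᵢ+dᵢ (unexposed), nᵢ = n₁ᵢ+n₀ᵢ.
Stratum 1 (< 50 years): n₁ = 688, n₀ = 747, n = 1435; a·n₀/n = 404·747/1435 = 210.3052; c·n₁/n = 146·688/1435 = 69.9986
Stratum 2 (≥ 50 years): n₁ = 1750, n₀ = 1068, n = 2818; a·n₀/n = 1119·1068/2818 = 424.0923; c·n₁/n = 544·1750/2818 = 337.8282
RR_MH = (210.3052 + 424.0923) / (69.9986 + 337.8282) = 634.3975 / 407.8269 = 1.55556

1.56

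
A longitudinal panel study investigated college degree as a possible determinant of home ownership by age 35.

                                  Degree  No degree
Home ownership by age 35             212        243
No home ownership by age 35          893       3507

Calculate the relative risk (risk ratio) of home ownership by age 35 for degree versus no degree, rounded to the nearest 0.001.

Reading the table with exposure as columns: a = 212 (Degree, case), b = 893 (Degree, non-case), c = 243 (No degree, case), d = 3507.
Risk in exposed = 212/1105 = 0.19186; risk in unexposed = 243/3750 = 0.06480.
RR = 0.19186 / 0.06480 = 2.96073
The risk among the exposed is 2.96 times that among the unexposed.

2.961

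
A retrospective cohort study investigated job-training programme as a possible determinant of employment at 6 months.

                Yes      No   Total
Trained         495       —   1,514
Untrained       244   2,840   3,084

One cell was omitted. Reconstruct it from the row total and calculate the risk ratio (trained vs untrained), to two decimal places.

The missing cell is in the exposed row: 1514 − 495 = 1019.
So a = 495, b = 1019, c = 244, d = 2840.
RR = [a/(a+b)] / [c/(c+d)] = (495/1514) / (244/3084) = 0.32695/0.07912 = 4.13241

4.13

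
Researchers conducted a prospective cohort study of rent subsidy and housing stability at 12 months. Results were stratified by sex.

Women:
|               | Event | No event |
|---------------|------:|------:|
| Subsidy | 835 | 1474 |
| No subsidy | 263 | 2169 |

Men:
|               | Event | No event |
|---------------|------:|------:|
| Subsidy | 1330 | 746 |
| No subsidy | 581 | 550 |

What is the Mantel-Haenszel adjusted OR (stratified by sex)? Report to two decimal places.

OR_MH = Σ(aᵢdᵢ/nᵢ) / Σ(bᵢcᵢ/nᵢ), where nᵢ is the stratum total.
Stratum 1 (Women): n = 4741; a·d/n = 835·2169/4741 = 382.0112; b·c/n = 1474·263/4741 = 81.7680
Stratum 2 (Men): n = 3207; a·d/n = 1330·550/3207 = 228.0948; b·c/n = 746·581/3207 = 135.1500
OR_MH = (382.0112 + 228.0948) / (81.7680 + 135.1500) = 610.1060 / 216.9180 = 2.81261

2.81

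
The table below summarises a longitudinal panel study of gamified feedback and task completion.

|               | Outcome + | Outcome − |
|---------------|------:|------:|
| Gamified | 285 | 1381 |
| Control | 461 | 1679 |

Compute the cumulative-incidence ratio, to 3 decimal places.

0.794

Cells: a = 285, b = 1381, c = 461, d = 1679.
Risk in exposed = 285/1666 = 0.17107; risk in unexposed = 461/2140 = 0.21542.
RR = 0.17107 / 0.21542 = 0.79411
The risk is 21% lower among the exposed than among the unexposed.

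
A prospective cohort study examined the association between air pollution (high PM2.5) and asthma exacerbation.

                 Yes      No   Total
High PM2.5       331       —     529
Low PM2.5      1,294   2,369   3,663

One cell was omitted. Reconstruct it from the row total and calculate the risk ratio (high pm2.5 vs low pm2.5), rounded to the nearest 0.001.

The missing cell is in the exposed row: 529 − 331 = 198.
So a = 331, b = 198, c = 1294, d = 2369.
RR = [a/(a+b)] / [c/(c+d)] = (331/529) / (1294/3663) = 0.62571/0.35326 = 1.77123

1.771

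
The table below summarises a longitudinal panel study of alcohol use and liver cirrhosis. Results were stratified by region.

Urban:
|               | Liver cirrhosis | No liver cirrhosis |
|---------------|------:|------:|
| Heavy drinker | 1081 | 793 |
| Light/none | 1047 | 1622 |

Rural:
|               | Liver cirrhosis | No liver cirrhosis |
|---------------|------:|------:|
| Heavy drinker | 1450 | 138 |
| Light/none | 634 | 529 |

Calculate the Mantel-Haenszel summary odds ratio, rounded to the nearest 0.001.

OR_MH = Σ(aᵢdᵢ/nᵢ) / Σ(bᵢcᵢ/nᵢ), where nᵢ is the stratum total.
Stratum 1 (Urban): n = 4543; a·d/n = 1081·1622/4543 = 385.9525; b·c/n = 793·1047/4543 = 182.7583
Stratum 2 (Rural): n = 2751; a·d/n = 1450·529/2751 = 278.8259; b·c/n = 138·634/2751 = 31.8037
OR_MH = (385.9525 + 278.8259) / (182.7583 + 31.8037) = 664.7783 / 214.5620 = 3.09830

3.098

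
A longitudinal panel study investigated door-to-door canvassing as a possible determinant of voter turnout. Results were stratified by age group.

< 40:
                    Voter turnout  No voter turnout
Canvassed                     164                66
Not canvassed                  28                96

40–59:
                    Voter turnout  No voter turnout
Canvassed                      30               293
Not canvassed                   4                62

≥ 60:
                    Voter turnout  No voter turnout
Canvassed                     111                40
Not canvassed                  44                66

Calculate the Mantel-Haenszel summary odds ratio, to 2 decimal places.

OR_MH = Σ(aᵢdᵢ/nᵢ) / Σ(bᵢcᵢ/nᵢ), where nᵢ is the stratum total.
Stratum 1 (< 40): n = 354; a·d/n = 164·96/354 = 44.4746; b·c/n = 66·28/354 = 5.2203
Stratum 2 (40–59): n = 389; a·d/n = 30·62/389 = 4.7815; b·c/n = 293·4/389 = 3.0129
Stratum 3 (≥ 60): n = 261; a·d/n = 111·66/261 = 28.0690; b·c/n = 40·44/261 = 6.7433
OR_MH = (44.4746 + 4.7815 + 28.0690) / (5.2203 + 3.0129 + 6.7433) = 77.3250 / 14.9765 = 5.16310

5.16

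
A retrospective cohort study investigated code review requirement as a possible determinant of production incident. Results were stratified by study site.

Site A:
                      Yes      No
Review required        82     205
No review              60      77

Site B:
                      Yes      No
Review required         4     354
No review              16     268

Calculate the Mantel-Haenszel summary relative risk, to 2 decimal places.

0.57

RR_MH = Σ(aᵢ·n₀ᵢ/nᵢ) / Σ(cᵢ·n₁ᵢ/nᵢ), with n₁ᵢ = aᵢ+bᵢ (exposed), n₀ᵢ = cᵢ+dᵢ (unexposed), nᵢ = n₁ᵢ+n₀ᵢ.
Stratum 1 (Site A): n₁ = 287, n₀ = 137, n = 424; a·n₀/n = 82·137/424 = 26.4953; c·n₁/n = 60·287/424 = 40.6132
Stratum 2 (Site B): n₁ = 358, n₀ = 284, n = 642; a·n₀/n = 4·284/642 = 1.7695; c·n₁/n = 16·358/642 = 8.9221
RR_MH = (26.4953 + 1.7695) / (40.6132 + 8.9221) = 28.2648 / 49.5353 = 0.57060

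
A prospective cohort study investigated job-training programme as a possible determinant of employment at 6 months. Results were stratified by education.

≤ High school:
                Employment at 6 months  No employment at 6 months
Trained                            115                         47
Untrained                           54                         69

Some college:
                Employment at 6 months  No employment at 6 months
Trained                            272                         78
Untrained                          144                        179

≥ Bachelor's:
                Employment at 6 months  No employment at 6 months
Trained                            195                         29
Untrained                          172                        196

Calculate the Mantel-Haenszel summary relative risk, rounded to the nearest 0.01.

1.77

RR_MH = Σ(aᵢ·n₀ᵢ/nᵢ) / Σ(cᵢ·n₁ᵢ/nᵢ), with n₁ᵢ = aᵢ+bᵢ (exposed), n₀ᵢ = cᵢ+dᵢ (unexposed), nᵢ = n₁ᵢ+n₀ᵢ.
Stratum 1 (≤ High school): n₁ = 162, n₀ = 123, n = 285; a·n₀/n = 115·123/285 = 49.6316; c·n₁/n = 54·162/285 = 30.6947
Stratum 2 (Some college): n₁ = 350, n₀ = 323, n = 673; a·n₀/n = 272·323/673 = 130.5438; c·n₁/n = 144·350/673 = 74.8886
Stratum 3 (≥ Bachelor's): n₁ = 224, n₀ = 368, n = 592; a·n₀/n = 195·368/592 = 121.2162; c·n₁/n = 172·224/592 = 65.0811
RR_MH = (49.6316 + 130.5438 + 121.2162) / (30.6947 + 74.8886 + 65.0811) = 301.3916 / 170.6644 = 1.76599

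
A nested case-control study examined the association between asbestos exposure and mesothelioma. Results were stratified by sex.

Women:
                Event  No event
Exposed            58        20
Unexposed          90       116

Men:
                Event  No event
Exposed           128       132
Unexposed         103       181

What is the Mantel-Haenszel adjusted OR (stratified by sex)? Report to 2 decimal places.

OR_MH = Σ(aᵢdᵢ/nᵢ) / Σ(bᵢcᵢ/nᵢ), where nᵢ is the stratum total.
Stratum 1 (Women): n = 284; a·d/n = 58·116/284 = 23.6901; b·c/n = 20·90/284 = 6.3380
Stratum 2 (Men): n = 544; a·d/n = 128·181/544 = 42.5882; b·c/n = 132·103/544 = 24.9926
OR_MH = (23.6901 + 42.5882) / (6.3380 + 24.9926) = 66.2784 / 31.3307 = 2.11545

2.12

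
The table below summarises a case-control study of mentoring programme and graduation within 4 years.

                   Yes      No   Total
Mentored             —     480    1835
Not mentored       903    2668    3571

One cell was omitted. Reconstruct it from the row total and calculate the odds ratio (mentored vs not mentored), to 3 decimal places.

8.341

The missing cell is in the exposed row: 1835 − 480 = 1355.
So a = 1355, b = 480, c = 903, d = 2668.
OR = (a·d)/(b·c) = (1355 × 2668) / (480 × 903) = 3615140 / 433440 = 8.34058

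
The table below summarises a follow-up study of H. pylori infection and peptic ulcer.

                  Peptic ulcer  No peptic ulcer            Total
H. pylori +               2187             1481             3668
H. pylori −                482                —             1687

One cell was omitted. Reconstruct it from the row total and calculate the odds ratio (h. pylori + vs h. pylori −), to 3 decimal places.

The missing cell is in the unexposed row: 1687 − 482 = 1205.
So a = 2187, b = 1481, c = 482, d = 1205.
OR = (a·d)/(b·c) = (2187 × 1205) / (1481 × 482) = 2635335 / 713842 = 3.69176

3.692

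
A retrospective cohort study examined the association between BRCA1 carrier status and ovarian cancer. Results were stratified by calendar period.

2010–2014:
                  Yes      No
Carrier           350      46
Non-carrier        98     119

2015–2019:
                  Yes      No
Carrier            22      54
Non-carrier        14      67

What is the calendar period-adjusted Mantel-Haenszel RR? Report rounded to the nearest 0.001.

RR_MH = Σ(aᵢ·n₀ᵢ/nᵢ) / Σ(cᵢ·n₁ᵢ/nᵢ), with n₁ᵢ = aᵢ+bᵢ (exposed), n₀ᵢ = cᵢ+dᵢ (unexposed), nᵢ = n₁ᵢ+n₀ᵢ.
Stratum 1 (2010–2014): n₁ = 396, n₀ = 217, n = 613; a·n₀/n = 350·217/613 = 123.8989; c·n₁/n = 98·396/613 = 63.3083
Stratum 2 (2015–2019): n₁ = 76, n₀ = 81, n = 157; a·n₀/n = 22·81/157 = 11.3503; c·n₁/n = 14·76/157 = 6.7771
RR_MH = (123.8989 + 11.3503) / (63.3083 + 6.7771) = 135.2492 / 70.0854 = 1.92978

1.930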